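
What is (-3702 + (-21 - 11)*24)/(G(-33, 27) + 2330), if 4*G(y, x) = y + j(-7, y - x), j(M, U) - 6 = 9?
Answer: -8940/4651 ≈ -1.9222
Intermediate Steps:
j(M, U) = 15 (j(M, U) = 6 + 9 = 15)
G(y, x) = 15/4 + y/4 (G(y, x) = (y + 15)/4 = (15 + y)/4 = 15/4 + y/4)
(-3702 + (-21 - 11)*24)/(G(-33, 27) + 2330) = (-3702 + (-21 - 11)*24)/((15/4 + (1/4)*(-33)) + 2330) = (-3702 - 32*24)/((15/4 - 33/4) + 2330) = (-3702 - 768)/(-9/2 + 2330) = -4470/4651/2 = -4470*2/4651 = -8940/4651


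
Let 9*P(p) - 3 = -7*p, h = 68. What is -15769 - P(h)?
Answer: -141448/9 ≈ -15716.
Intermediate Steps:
P(p) = ⅓ - 7*p/9 (P(p) = ⅓ + (-7*p)/9 = ⅓ - 7*p/9)
-15769 - P(h) = -15769 - (⅓ - 7/9*68) = -15769 - (⅓ - 476/9) = -15769 - 1*(-473/9) = -15769 + 473/9 = -141448/9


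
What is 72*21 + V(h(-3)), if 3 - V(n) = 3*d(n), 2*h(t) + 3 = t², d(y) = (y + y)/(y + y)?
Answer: 1512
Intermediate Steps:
d(y) = 1 (d(y) = (2*y)/((2*y)) = (2*y)*(1/(2*y)) = 1)
h(t) = -3/2 + t²/2
V(n) = 0 (V(n) = 3 - 3 = 0)
72*21 + V(h(-3)) = 72*21 + 0 = 1512 + 0 = 1512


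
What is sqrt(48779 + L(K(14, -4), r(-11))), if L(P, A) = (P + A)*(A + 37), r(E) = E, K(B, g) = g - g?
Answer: sqrt(48493) ≈ 220.21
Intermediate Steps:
K(B, g) = 0
L(P, A) = (37 + A)*(A + P) (L(P, A) = (A + P)*(37 + A) = (37 + A)*(A + P))
sqrt(48779 + L(K(14, -4), r(-11))) = sqrt(48779 + ((-11)**2 + 37*(-11) + 37*0 - 11*0)) = sqrt(48779 + (121 - 407 + 0 + 0)) = sqrt(48779 - 286) = sqrt(48493)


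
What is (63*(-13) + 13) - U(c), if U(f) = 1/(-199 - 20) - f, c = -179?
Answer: -215714/219 ≈ -985.00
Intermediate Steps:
U(f) = -1/219 - f (U(f) = 1/(-219) - f = -1/219 - f)
(63*(-13) + 13) - U(c) = (63*(-13) + 13) - (-1/219 - 1*(-179)) = (-819 + 13) - (-1/219 + 179) = -806 - 1*39200/219 = -806 - 39200/219 = -215714/219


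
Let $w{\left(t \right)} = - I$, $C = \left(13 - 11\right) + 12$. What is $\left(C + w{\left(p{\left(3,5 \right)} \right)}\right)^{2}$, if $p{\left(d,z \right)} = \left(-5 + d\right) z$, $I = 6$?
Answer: $64$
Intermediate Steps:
$p{\left(d,z \right)} = z \left(-5 + d\right)$
$C = 14$ ($C = 2 + 12 = 14$)
$w{\left(t \right)} = -6$ ($w{\left(t \right)} = \left(-1\right) 6 = -6$)
$\left(C + w{\left(p{\left(3,5 \right)} \right)}\right)^{2} = \left(14 - 6\right)^{2} = 8^{2} = 64$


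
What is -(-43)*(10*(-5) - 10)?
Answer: -2580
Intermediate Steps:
-(-43)*(10*(-5) - 10) = -(-43)*(-50 - 10) = -(-43)*(-60) = -1*2580 = -2580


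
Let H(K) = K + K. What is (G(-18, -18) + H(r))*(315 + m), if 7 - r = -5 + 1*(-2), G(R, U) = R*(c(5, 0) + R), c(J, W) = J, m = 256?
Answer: 149602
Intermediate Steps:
G(R, U) = R*(5 + R)
r = 14 (r = 7 - (-5 + 1*(-2)) = 7 - (-5 - 2) = 7 - 1*(-7) = 7 + 7 = 14)
H(K) = 2*K
(G(-18, -18) + H(r))*(315 + m) = (-18*(5 - 18) + 2*14)*(315 + 256) = (-18*(-13) + 28)*571 = (234 + 28)*571 = 262*571 = 149602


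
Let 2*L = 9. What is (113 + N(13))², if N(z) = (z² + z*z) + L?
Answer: 829921/4 ≈ 2.0748e+5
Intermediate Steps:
L = 9/2 (L = (½)*9 = 9/2 ≈ 4.5000)
N(z) = 9/2 + 2*z² (N(z) = (z² + z*z) + 9/2 = (z² + z²) + 9/2 = 2*z² + 9/2 = 9/2 + 2*z²)
(113 + N(13))² = (113 + (9/2 + 2*13²))² = (113 + (9/2 + 2*169))² = (113 + (9/2 + 338))² = (113 + 685/2)² = (911/2)² = 829921/4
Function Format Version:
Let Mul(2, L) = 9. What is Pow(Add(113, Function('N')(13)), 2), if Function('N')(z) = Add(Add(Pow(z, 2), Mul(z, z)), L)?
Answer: Rational(829921, 4) ≈ 2.0748e+5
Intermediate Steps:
L = Rational(9, 2) (L = Mul(Rational(1, 2), 9) = Rational(9, 2) ≈ 4.5000)
Function('N')(z) = Add(Rational(9, 2), Mul(2, Pow(z, 2))) (Function('N')(z) = Add(Add(Pow(z, 2), Mul(z, z)), Rational(9, 2)) = Add(Add(Pow(z, 2), Pow(z, 2)), Rational(9, 2)) = Add(Mul(2, Pow(z, 2)), Rational(9, 2)) = Add(Rational(9, 2), Mul(2, Pow(z, 2))))
Pow(Add(113, Function('N')(13)), 2) = Pow(Add(113, Add(Rational(9, 2), Mul(2, Pow(13, 2)))), 2) = Pow(Add(113, Add(Rational(9, 2), Mul(2, 169))), 2) = Pow(Add(113, Add(Rational(9, 2), 338)), 2) = Pow(Add(113, Rational(685, 2)), 2) = Pow(Rational(911, 2), 2) = Rational(829921, 4)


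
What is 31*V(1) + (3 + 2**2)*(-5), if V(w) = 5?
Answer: 120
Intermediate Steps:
31*V(1) + (3 + 2**2)*(-5) = 31*5 + (3 + 2**2)*(-5) = 155 + (3 + 4)*(-5) = 155 + 7*(-5) = 155 - 35 = 120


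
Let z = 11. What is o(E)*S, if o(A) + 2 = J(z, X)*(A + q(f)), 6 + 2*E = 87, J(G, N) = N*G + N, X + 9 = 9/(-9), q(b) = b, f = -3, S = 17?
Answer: -76534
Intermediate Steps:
X = -10 (X = -9 + 9/(-9) = -9 + 9*(-1/9) = -9 - 1 = -10)
J(G, N) = N + G*N (J(G, N) = G*N + N = N + G*N)
E = 81/2 (E = -3 + (1/2)*87 = -3 + 87/2 = 81/2 ≈ 40.500)
o(A) = 358 - 120*A (o(A) = -2 + (-10*(1 + 11))*(A - 3) = -2 + (-10*12)*(-3 + A) = -2 - 120*(-3 + A) = -2 + (360 - 120*A) = 358 - 120*A)
o(E)*S = (358 - 120*81/2)*17 = (358 - 4860)*17 = -4502*17 = -76534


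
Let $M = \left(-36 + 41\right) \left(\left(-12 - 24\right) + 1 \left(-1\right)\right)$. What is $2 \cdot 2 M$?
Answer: $-740$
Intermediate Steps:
$M = -185$ ($M = 5 \left(\left(-12 - 24\right) - 1\right) = 5 \left(-36 - 1\right) = 5 \left(-37\right) = -185$)
$2 \cdot 2 M = 2 \cdot 2 \left(-185\right) = 4 \left(-185\right) = -740$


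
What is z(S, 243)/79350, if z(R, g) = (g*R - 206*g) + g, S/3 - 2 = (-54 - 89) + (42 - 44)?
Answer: -25677/13225 ≈ -1.9415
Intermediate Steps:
S = -429 (S = 6 + 3*((-54 - 89) + (42 - 44)) = 6 + 3*(-143 - 2) = 6 + 3*(-145) = 6 - 435 = -429)
z(R, g) = -205*g + R*g (z(R, g) = (R*g - 206*g) + g = (-206*g + R*g) + g = -205*g + R*g)
z(S, 243)/79350 = (243*(-205 - 429))/79350 = (243*(-634))*(1/79350) = -154062*1/79350 = -25677/13225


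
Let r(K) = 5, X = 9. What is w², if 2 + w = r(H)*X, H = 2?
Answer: 1849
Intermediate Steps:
w = 43 (w = -2 + 5*9 = -2 + 45 = 43)
w² = 43² = 1849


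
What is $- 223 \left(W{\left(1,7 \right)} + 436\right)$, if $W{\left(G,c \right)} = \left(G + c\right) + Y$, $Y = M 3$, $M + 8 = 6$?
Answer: $-97674$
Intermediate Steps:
$M = -2$ ($M = -8 + 6 = -2$)
$Y = -6$ ($Y = \left(-2\right) 3 = -6$)
$W{\left(G,c \right)} = -6 + G + c$ ($W{\left(G,c \right)} = \left(G + c\right) - 6 = -6 + G + c$)
$- 223 \left(W{\left(1,7 \right)} + 436\right) = - 223 \left(\left(-6 + 1 + 7\right) + 436\right) = - 223 \left(2 + 436\right) = \left(-223\right) 438 = -97674$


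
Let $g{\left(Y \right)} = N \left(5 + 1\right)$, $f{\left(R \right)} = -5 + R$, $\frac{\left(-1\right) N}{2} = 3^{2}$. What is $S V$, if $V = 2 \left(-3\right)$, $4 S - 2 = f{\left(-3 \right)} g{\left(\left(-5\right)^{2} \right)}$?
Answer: $-1299$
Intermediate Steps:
$N = -18$ ($N = - 2 \cdot 3^{2} = \left(-2\right) 9 = -18$)
$g{\left(Y \right)} = -108$ ($g{\left(Y \right)} = - 18 \left(5 + 1\right) = \left(-18\right) 6 = -108$)
$S = \frac{433}{2}$ ($S = \frac{1}{2} + \frac{\left(-5 - 3\right) \left(-108\right)}{4} = \frac{1}{2} + \frac{\left(-8\right) \left(-108\right)}{4} = \frac{1}{2} + \frac{1}{4} \cdot 864 = \frac{1}{2} + 216 = \frac{433}{2} \approx 216.5$)
$V = -6$
$S V = \frac{433}{2} \left(-6\right) = -1299$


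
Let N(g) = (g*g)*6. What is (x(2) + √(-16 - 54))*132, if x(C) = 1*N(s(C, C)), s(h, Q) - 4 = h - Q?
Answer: 12672 + 132*I*√70 ≈ 12672.0 + 1104.4*I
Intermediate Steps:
s(h, Q) = 4 + h - Q (s(h, Q) = 4 + (h - Q) = 4 + h - Q)
N(g) = 6*g² (N(g) = g²*6 = 6*g²)
x(C) = 96 (x(C) = 1*(6*(4 + C - C)²) = 1*(6*4²) = 1*(6*16) = 1*96 = 96)
(x(2) + √(-16 - 54))*132 = (96 + √(-16 - 54))*132 = (96 + √(-70))*132 = (96 + I*√70)*132 = 12672 + 132*I*√70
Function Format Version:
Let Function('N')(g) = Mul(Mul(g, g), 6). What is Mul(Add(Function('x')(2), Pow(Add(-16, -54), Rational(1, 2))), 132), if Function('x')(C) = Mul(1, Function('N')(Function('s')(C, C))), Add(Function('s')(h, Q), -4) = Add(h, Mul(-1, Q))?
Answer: Add(12672, Mul(132, I, Pow(70, Rational(1, 2)))) ≈ Add(12672., Mul(1104.4, I))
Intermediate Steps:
Function('s')(h, Q) = Add(4, h, Mul(-1, Q)) (Function('s')(h, Q) = Add(4, Add(h, Mul(-1, Q))) = Add(4, h, Mul(-1, Q)))
Function('N')(g) = Mul(6, Pow(g, 2)) (Function('N')(g) = Mul(Pow(g, 2), 6) = Mul(6, Pow(g, 2)))
Function('x')(C) = 96 (Function('x')(C) = Mul(1, Mul(6, Pow(Add(4, C, Mul(-1, C)), 2))) = Mul(1, Mul(6, Pow(4, 2))) = Mul(1, Mul(6, 16)) = Mul(1, 96) = 96)
Mul(Add(Function('x')(2), Pow(Add(-16, -54), Rational(1, 2))), 132) = Mul(Add(96, Pow(Add(-16, -54), Rational(1, 2))), 132) = Mul(Add(96, Pow(-70, Rational(1, 2))), 132) = Mul(Add(96, Mul(I, Pow(70, Rational(1, 2)))), 132) = Add(12672, Mul(132, I, Pow(70, Rational(1, 2))))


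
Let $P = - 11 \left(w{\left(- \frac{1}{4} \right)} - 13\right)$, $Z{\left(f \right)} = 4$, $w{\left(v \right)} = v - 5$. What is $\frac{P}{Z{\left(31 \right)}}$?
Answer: $\frac{803}{16} \approx 50.188$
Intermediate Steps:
$w{\left(v \right)} = -5 + v$ ($w{\left(v \right)} = v - 5 = -5 + v$)
$P = \frac{803}{4}$ ($P = - 11 \left(\left(-5 - \frac{1}{4}\right) - 13\right) = - 11 \left(- \frac{21}{4} - 13\right) = \left(-11\right) \left(- \frac{73}{4}\right) = \frac{803}{4} \approx 200.75$)
$\frac{P}{Z{\left(31 \right)}} = \frac{803}{4 \cdot 4} = \frac{803}{4} \cdot \frac{1}{4} = \frac{803}{16}$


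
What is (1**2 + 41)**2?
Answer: 1764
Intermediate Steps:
(1**2 + 41)**2 = (1 + 41)**2 = 42**2 = 1764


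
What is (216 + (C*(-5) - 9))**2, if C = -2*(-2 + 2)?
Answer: 42849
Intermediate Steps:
C = 0 (C = -2*0 = 0)
(216 + (C*(-5) - 9))**2 = (216 + (0*(-5) - 9))**2 = (216 + (0 - 9))**2 = (216 - 9)**2 = 207**2 = 42849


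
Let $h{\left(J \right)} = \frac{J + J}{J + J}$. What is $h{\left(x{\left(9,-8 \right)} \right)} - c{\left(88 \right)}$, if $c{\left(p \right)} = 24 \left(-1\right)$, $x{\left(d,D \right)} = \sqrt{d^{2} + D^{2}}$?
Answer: $25$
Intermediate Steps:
$x{\left(d,D \right)} = \sqrt{D^{2} + d^{2}}$
$c{\left(p \right)} = -24$
$h{\left(J \right)} = 1$ ($h{\left(J \right)} = \frac{2 J}{2 J} = 2 J \frac{1}{2 J} = 1$)
$h{\left(x{\left(9,-8 \right)} \right)} - c{\left(88 \right)} = 1 - -24 = 1 + 24 = 25$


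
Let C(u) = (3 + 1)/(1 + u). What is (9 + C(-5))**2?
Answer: 64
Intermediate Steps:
C(u) = 4/(1 + u)
(9 + C(-5))**2 = (9 + 4/(1 - 5))**2 = (9 + 4/(-4))**2 = (9 + 4*(-1/4))**2 = (9 - 1)**2 = 8**2 = 64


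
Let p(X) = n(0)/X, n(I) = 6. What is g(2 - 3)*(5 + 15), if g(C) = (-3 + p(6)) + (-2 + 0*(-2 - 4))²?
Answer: 40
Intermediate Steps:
p(X) = 6/X
g(C) = 2 (g(C) = (-3 + 6/6) + (-2 + 0*(-2 - 4))² = (-3 + 6*(⅙)) + (-2 + 0*(-6))² = (-3 + 1) + (-2 + 0)² = -2 + (-2)² = -2 + 4 = 2)
g(2 - 3)*(5 + 15) = 2*(5 + 15) = 2*20 = 40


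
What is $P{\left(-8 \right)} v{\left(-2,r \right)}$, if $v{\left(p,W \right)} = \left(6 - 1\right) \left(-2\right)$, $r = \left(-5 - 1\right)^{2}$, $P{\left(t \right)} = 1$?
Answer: $-10$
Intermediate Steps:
$r = 36$ ($r = \left(-6\right)^{2} = 36$)
$v{\left(p,W \right)} = -10$ ($v{\left(p,W \right)} = 5 \left(-2\right) = -10$)
$P{\left(-8 \right)} v{\left(-2,r \right)} = 1 \left(-10\right) = -10$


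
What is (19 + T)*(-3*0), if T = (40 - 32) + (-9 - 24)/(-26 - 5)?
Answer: 0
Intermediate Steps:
T = 281/31 (T = 8 - 33/(-31) = 8 - 33*(-1/31) = 8 + 33/31 = 281/31 ≈ 9.0645)
(19 + T)*(-3*0) = (19 + 281/31)*(-3*0) = (870/31)*0 = 0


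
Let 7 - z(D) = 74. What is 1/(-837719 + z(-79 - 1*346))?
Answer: -1/837786 ≈ -1.1936e-6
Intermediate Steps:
z(D) = -67 (z(D) = 7 - 1*74 = 7 - 74 = -67)
1/(-837719 + z(-79 - 1*346)) = 1/(-837719 - 67) = 1/(-837786) = -1/837786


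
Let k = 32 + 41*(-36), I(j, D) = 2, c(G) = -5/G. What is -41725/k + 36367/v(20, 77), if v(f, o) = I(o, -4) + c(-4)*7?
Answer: 211849967/62092 ≈ 3411.9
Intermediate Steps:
v(f, o) = 43/4 (v(f, o) = 2 - 5/(-4)*7 = 2 - 5*(-¼)*7 = 2 + (5/4)*7 = 2 + 35/4 = 43/4)
k = -1444 (k = 32 - 1476 = -1444)
-41725/k + 36367/v(20, 77) = -41725/(-1444) + 36367/(43/4) = -41725*(-1/1444) + 36367*(4/43) = 41725/1444 + 145468/43 = 211849967/62092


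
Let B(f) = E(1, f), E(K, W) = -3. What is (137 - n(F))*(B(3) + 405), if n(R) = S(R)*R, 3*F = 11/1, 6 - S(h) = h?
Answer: 154904/3 ≈ 51635.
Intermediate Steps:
S(h) = 6 - h
F = 11/3 (F = (11/1)/3 = (11*1)/3 = (⅓)*11 = 11/3 ≈ 3.6667)
B(f) = -3
n(R) = R*(6 - R) (n(R) = (6 - R)*R = R*(6 - R))
(137 - n(F))*(B(3) + 405) = (137 - 11*(6 - 1*11/3)/3)*(-3 + 405) = (137 - 11*(6 - 11/3)/3)*402 = (137 - 11*7/(3*3))*402 = (137 - 1*77/9)*402 = (137 - 77/9)*402 = (1156/9)*402 = 154904/3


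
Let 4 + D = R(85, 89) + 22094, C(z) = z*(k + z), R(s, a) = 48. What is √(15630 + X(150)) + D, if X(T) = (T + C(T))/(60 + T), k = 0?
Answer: 22138 + √771155/7 ≈ 22263.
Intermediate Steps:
C(z) = z² (C(z) = z*(0 + z) = z*z = z²)
X(T) = (T + T²)/(60 + T)
D = 22138 (D = -4 + (48 + 22094) = -4 + 22142 = 22138)
√(15630 + X(150)) + D = √(15630 + 150*(1 + 150)/(60 + 150)) + 22138 = √(15630 + 150*151/210) + 22138 = √(15630 + 150*(1/210)*151) + 22138 = √(15630 + 755/7) + 22138 = √(110165/7) + 22138 = √771155/7 + 22138 = 22138 + √771155/7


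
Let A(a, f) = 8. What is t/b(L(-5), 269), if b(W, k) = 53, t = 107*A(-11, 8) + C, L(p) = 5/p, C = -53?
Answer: 803/53 ≈ 15.151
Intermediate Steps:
t = 803 (t = 107*8 - 53 = 856 - 53 = 803)
t/b(L(-5), 269) = 803/53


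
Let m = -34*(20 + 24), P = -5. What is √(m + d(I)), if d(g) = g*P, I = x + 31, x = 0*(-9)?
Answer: I*√1651 ≈ 40.633*I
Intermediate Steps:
x = 0
m = -1496 (m = -34*44 = -1496)
I = 31 (I = 0 + 31 = 31)
d(g) = -5*g (d(g) = g*(-5) = -5*g)
√(m + d(I)) = √(-1496 - 5*31) = √(-1496 - 155) = √(-1651) = I*√1651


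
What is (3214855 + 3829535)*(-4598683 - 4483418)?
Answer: -63977861463390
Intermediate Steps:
(3214855 + 3829535)*(-4598683 - 4483418) = 7044390*(-9082101) = -63977861463390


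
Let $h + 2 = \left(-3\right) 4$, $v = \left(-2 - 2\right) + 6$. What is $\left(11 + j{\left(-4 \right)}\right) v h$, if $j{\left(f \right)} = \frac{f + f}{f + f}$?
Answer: $-336$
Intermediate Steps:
$v = 2$ ($v = -4 + 6 = 2$)
$j{\left(f \right)} = 1$ ($j{\left(f \right)} = \frac{2 f}{2 f} = 2 f \frac{1}{2 f} = 1$)
$h = -14$ ($h = -2 - 12 = -14$)
$\left(11 + j{\left(-4 \right)}\right) v h = \left(11 + 1\right) 2 \left(-14\right) = 12 \cdot 2 \left(-14\right) = 24 \left(-14\right) = -336$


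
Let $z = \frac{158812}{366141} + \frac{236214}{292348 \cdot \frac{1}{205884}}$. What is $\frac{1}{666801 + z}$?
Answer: $\frac{3822878181}{3185044196794495} \approx 1.2003 \cdot 10^{-6}$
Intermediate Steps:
$z = \frac{635945202825514}{3822878181}$ ($z = 158812 \cdot \frac{1}{366141} + \frac{236214}{292348 \cdot \frac{1}{205884}} = \frac{158812}{366141} + \frac{236214}{\frac{10441}{7353}} = \frac{158812}{366141} + 236214 \cdot \frac{7353}{10441} = \frac{158812}{366141} + \frac{1736881542}{10441} = \frac{635945202825514}{3822878181} \approx 1.6635 \cdot 10^{5}$)
$\frac{1}{666801 + z} = \frac{1}{666801 + \frac{635945202825514}{3822878181}} = \frac{1}{\frac{3185044196794495}{3822878181}} = \frac{3822878181}{3185044196794495}$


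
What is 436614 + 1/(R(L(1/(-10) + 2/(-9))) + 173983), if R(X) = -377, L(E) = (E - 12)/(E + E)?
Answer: 75798810085/173606 ≈ 4.3661e+5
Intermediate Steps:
L(E) = (-12 + E)/(2*E) (L(E) = (-12 + E)/((2*E)) = (-12 + E)*(1/(2*E)) = (-12 + E)/(2*E))
436614 + 1/(R(L(1/(-10) + 2/(-9))) + 173983) = 436614 + 1/(-377 + 173983) = 436614 + 1/173606 = 75798810085/173606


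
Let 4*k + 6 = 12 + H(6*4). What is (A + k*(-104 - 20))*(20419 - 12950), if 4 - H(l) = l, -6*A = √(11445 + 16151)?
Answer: 3241546 - 7469*√6899/3 ≈ 3.0348e+6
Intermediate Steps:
A = -√6899/3 (A = -√(11445 + 16151)/6 = -√6899/3 ≈ -27.687)
H(l) = 4 - l
k = -7/2 (k = -3/2 + (12 + (4 - 6*4))/4 = -3/2 + (12 + (4 - 1*24))/4 = -3/2 + (12 + (4 - 24))/4 = -3/2 + (12 - 20)/4 = -3/2 + (¼)*(-8) = -3/2 - 2 = -7/2 ≈ -3.5000)
(A + k*(-104 - 20))*(20419 - 12950) = (-√6899/3 - 7*(-104 - 20)/2)*(20419 - 12950) = (-√6899/3 - 7/2*(-124))*7469 = (-√6899/3 + 434)*7469 = (434 - √6899/3)*7469 = 3241546 - 7469*√6899/3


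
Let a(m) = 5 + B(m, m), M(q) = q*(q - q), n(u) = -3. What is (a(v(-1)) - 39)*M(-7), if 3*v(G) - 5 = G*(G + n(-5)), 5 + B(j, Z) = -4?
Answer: 0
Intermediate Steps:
M(q) = 0 (M(q) = q*0 = 0)
B(j, Z) = -9 (B(j, Z) = -5 - 4 = -9)
v(G) = 5/3 + G*(-3 + G)/3 (v(G) = 5/3 + (G*(G - 3))/3 = 5/3 + (G*(-3 + G))/3 = 5/3 + G*(-3 + G)/3)
a(m) = -4 (a(m) = 5 - 9 = -4)
(a(v(-1)) - 39)*M(-7) = (-4 - 39)*0 = -43*0 = 0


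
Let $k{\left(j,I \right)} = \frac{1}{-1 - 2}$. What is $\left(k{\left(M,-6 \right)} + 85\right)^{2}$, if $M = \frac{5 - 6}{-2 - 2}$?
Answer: $\frac{64516}{9} \approx 7168.4$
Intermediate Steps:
$M = \frac{1}{4}$ ($M = - \frac{1}{-4} = \left(-1\right) \left(- \frac{1}{4}\right) = \frac{1}{4} \approx 0.25$)
$k{\left(j,I \right)} = - \frac{1}{3}$ ($k{\left(j,I \right)} = \frac{1}{-3} = - \frac{1}{3}$)
$\left(k{\left(M,-6 \right)} + 85\right)^{2} = \left(- \frac{1}{3} + 85\right)^{2} = \left(\frac{254}{3}\right)^{2} = \frac{64516}{9}$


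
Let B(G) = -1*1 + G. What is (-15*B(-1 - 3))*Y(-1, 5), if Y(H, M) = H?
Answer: -75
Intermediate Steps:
B(G) = -1 + G
(-15*B(-1 - 3))*Y(-1, 5) = -15*(-1 + (-1 - 3))*(-1) = -15*(-1 - 4)*(-1) = -15*(-5)*(-1) = 75*(-1) = -75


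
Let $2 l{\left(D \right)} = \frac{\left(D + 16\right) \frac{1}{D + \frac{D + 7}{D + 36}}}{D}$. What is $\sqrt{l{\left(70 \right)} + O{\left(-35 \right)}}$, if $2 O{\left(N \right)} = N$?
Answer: $\frac{i \sqrt{10923327730}}{24990} \approx 4.1823 i$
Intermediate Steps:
$O{\left(N \right)} = \frac{N}{2}$
$l{\left(D \right)} = \frac{16 + D}{2 D \left(D + \frac{7 + D}{36 + D}\right)}$ ($l{\left(D \right)} = \frac{\frac{D + 16}{D + \frac{D + 7}{D + 36}} \frac{1}{D}}{2} = \frac{\frac{16 + D}{D + \frac{7 + D}{36 + D}} \frac{1}{D}}{2} = \frac{\frac{1}{D} \frac{1}{D + \frac{7 + D}{36 + D}} \left(16 + D\right)}{2} = \frac{16 + D}{2 D \left(D + \frac{7 + D}{36 + D}\right)}$)
$\sqrt{l{\left(70 \right)} + O{\left(-35 \right)}} = \sqrt{\frac{576 + 70^{2} + 52 \cdot 70}{2 \cdot 70 \left(7 + 70^{2} + 37 \cdot 70\right)} + \frac{1}{2} \left(-35\right)} = \sqrt{\frac{1}{2} \cdot \frac{1}{70} \frac{1}{7 + 4900 + 2590} \left(576 + 4900 + 3640\right) - \frac{35}{2}} = \sqrt{\frac{1}{2} \cdot \frac{1}{70} \cdot \frac{1}{7497} \cdot 9116 - \frac{35}{2}} = \sqrt{\frac{2279}{262395} - \frac{35}{2}} = \sqrt{- \frac{9179267}{524790}} = \frac{i \sqrt{10923327730}}{24990}$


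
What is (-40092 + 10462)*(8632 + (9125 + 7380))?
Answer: -744809310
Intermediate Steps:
(-40092 + 10462)*(8632 + (9125 + 7380)) = -29630*(8632 + 16505) = -29630*25137 = -744809310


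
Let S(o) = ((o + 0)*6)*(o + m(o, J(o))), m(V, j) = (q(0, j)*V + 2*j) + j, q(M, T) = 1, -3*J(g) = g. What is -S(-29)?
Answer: -5046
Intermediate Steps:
J(g) = -g/3
m(V, j) = V + 3*j (m(V, j) = (1*V + 2*j) + j = (V + 2*j) + j = V + 3*j)
S(o) = 6*o² (S(o) = ((o + 0)*6)*(o + (o + 3*(-o/3))) = (o*6)*(o + (o - o)) = (6*o)*(o + 0) = (6*o)*o = 6*o²)
-S(-29) = -6*(-29)² = -6*841 = -1*5046 = -5046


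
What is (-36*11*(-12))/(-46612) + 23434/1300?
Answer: 135766001/7574450 ≈ 17.924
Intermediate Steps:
(-36*11*(-12))/(-46612) + 23434/1300 = -396*(-12)*(-1/46612) + 23434*(1/1300) = 4752*(-1/46612) + 11717/650 = -1188/11653 + 11717/650 = 135766001/7574450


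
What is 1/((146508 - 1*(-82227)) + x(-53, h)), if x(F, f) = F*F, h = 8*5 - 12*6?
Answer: 1/231544 ≈ 4.3188e-6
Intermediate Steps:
h = -32 (h = 40 - 72 = -32)
x(F, f) = F**2
1/((146508 - 1*(-82227)) + x(-53, h)) = 1/((146508 - 1*(-82227)) + (-53)**2) = 1/((146508 + 82227) + 2809) = 1/(228735 + 2809) = 1/231544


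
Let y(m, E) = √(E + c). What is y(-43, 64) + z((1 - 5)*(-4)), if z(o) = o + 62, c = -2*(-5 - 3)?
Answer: 78 + 4*√5 ≈ 86.944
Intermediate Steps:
c = 16 (c = -2*(-8) = 16)
y(m, E) = √(16 + E) (y(m, E) = √(E + 16) = √(16 + E))
z(o) = 62 + o
y(-43, 64) + z((1 - 5)*(-4)) = √(16 + 64) + (62 + (1 - 5)*(-4)) = √80 + (62 - 4*(-4)) = 4*√5 + (62 + 16) = 4*√5 + 78 = 78 + 4*√5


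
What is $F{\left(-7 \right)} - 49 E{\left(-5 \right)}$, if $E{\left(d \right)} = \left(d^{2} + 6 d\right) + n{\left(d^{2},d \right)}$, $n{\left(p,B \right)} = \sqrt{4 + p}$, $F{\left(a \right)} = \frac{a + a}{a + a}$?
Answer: $246 - 49 \sqrt{29} \approx -17.873$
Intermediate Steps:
$F{\left(a \right)} = 1$ ($F{\left(a \right)} = \frac{2 a}{2 a} = 2 a \frac{1}{2 a} = 1$)
$E{\left(d \right)} = d^{2} + \sqrt{4 + d^{2}} + 6 d$ ($E{\left(d \right)} = \left(d^{2} + 6 d\right) + \sqrt{4 + d^{2}} = d^{2} + \sqrt{4 + d^{2}} + 6 d$)
$F{\left(-7 \right)} - 49 E{\left(-5 \right)} = 1 - 49 \left(\left(-5\right)^{2} + \sqrt{4 + \left(-5\right)^{2}} + 6 \left(-5\right)\right) = 1 - 49 \left(25 + \sqrt{4 + 25} - 30\right) = 1 - 49 \left(25 + \sqrt{29} - 30\right) = 1 - 49 \left(-5 + \sqrt{29}\right) = 1 + \left(245 - 49 \sqrt{29}\right) = 246 - 49 \sqrt{29}$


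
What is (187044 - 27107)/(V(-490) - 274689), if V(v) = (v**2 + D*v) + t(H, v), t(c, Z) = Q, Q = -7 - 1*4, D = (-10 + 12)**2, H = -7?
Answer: -159937/36560 ≈ -4.3746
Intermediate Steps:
D = 4 (D = 2**2 = 4)
Q = -11 (Q = -7 - 4 = -11)
t(c, Z) = -11
V(v) = -11 + v**2 + 4*v (V(v) = (v**2 + 4*v) - 11 = -11 + v**2 + 4*v)
(187044 - 27107)/(V(-490) - 274689) = (187044 - 27107)/((-11 + (-490)**2 + 4*(-490)) - 274689) = 159937/((-11 + 240100 - 1960) - 274689) = 159937/(238129 - 274689) = 159937/(-36560) = 159937*(-1/36560) = -159937/36560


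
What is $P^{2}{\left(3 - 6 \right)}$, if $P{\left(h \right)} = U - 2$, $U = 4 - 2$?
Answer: $0$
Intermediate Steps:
$U = 2$ ($U = 4 - 2 = 2$)
$P{\left(h \right)} = 0$ ($P{\left(h \right)} = 2 - 2 = 0$)
$P^{2}{\left(3 - 6 \right)} = 0^{2} = 0$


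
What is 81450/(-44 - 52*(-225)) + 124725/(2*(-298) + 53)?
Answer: -234927875/1054868 ≈ -222.71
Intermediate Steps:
81450/(-44 - 52*(-225)) + 124725/(2*(-298) + 53) = 81450/(-44 + 11700) + 124725/(-596 + 53) = 81450/11656 + 124725/(-543) = 81450*(1/11656) + 124725*(-1/543) = 40725/5828 - 41575/181 = -234927875/1054868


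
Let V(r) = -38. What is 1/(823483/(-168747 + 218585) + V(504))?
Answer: -49838/1070361 ≈ -0.046562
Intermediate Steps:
1/(823483/(-168747 + 218585) + V(504)) = 1/(823483/(-168747 + 218585) - 38) = 1/(823483/49838 - 38) = 1/(-1070361/49838) = -49838/1070361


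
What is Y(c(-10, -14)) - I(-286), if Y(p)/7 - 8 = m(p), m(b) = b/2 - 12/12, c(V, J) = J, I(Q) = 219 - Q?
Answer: -505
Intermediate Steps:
m(b) = -1 + b/2 (m(b) = b*(1/2) - 12*1/12 = b/2 - 1 = -1 + b/2)
Y(p) = 49 + 7*p/2 (Y(p) = 56 + 7*(-1 + p/2) = 56 + (-7 + 7*p/2) = 49 + 7*p/2)
Y(c(-10, -14)) - I(-286) = (49 + (7/2)*(-14)) - (219 - 1*(-286)) = (49 - 49) - (219 + 286) = 0 - 1*505 = 0 - 505 = -505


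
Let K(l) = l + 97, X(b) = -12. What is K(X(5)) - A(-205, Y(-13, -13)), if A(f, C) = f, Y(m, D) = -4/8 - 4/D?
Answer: 290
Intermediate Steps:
Y(m, D) = -½ - 4/D (Y(m, D) = -4*⅛ - 4/D = -½ - 4/D)
K(l) = 97 + l
K(X(5)) - A(-205, Y(-13, -13)) = (97 - 12) - 1*(-205) = 85 + 205 = 290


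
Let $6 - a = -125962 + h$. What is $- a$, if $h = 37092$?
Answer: $-88876$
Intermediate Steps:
$a = 88876$ ($a = 6 - \left(-125962 + 37092\right) = 6 - -88870 = 6 + 88870 = 88876$)
$- a = \left(-1\right) 88876 = -88876$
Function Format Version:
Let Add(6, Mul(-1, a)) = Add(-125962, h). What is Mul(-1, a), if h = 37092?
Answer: -88876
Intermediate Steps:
a = 88876 (a = Add(6, Mul(-1, Add(-125962, 37092))) = Add(6, Mul(-1, -88870)) = Add(6, 88870) = 88876)
Mul(-1, a) = Mul(-1, 88876) = -88876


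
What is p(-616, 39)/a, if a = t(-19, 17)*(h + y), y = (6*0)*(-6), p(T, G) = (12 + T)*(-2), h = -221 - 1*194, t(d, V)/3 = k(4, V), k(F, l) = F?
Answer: -302/1245 ≈ -0.24257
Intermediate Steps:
t(d, V) = 12 (t(d, V) = 3*4 = 12)
h = -415 (h = -221 - 194 = -415)
p(T, G) = -24 - 2*T
y = 0 (y = 0*(-6) = 0)
a = -4980 (a = 12*(-415 + 0) = 12*(-415) = -4980)
p(-616, 39)/a = (-24 - 2*(-616))/(-4980) = (-24 + 1232)*(-1/4980) = 1208*(-1/4980) = -302/1245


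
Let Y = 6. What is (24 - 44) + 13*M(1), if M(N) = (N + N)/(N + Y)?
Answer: -114/7 ≈ -16.286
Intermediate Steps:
M(N) = 2*N/(6 + N) (M(N) = (N + N)/(N + 6) = (2*N)/(6 + N) = 2*N/(6 + N))
(24 - 44) + 13*M(1) = (24 - 44) + 13*(2*1/(6 + 1)) = -20 + 13*(2*1/7) = -20 + 13*(2*1*(1/7)) = -20 + 13*(2/7) = -20 + 26/7 = -114/7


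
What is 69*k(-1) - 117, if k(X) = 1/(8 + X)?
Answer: -750/7 ≈ -107.14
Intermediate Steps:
69*k(-1) - 117 = 69/(8 - 1) - 117 = 69/7 - 117 = -750/7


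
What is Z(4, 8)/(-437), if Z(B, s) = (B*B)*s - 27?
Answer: -101/437 ≈ -0.23112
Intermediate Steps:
Z(B, s) = -27 + s*B**2 (Z(B, s) = B**2*s - 27 = s*B**2 - 27 = -27 + s*B**2)
Z(4, 8)/(-437) = (-27 + 8*4**2)/(-437) = (-27 + 8*16)*(-1/437) = (-27 + 128)*(-1/437) = 101*(-1/437) = -101/437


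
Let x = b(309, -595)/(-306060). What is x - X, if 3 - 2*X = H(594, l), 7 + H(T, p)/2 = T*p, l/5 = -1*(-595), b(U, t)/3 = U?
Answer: 180283775521/102020 ≈ 1.7671e+6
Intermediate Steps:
b(U, t) = 3*U
l = 2975 (l = 5*(-1*(-595)) = 5*595 = 2975)
H(T, p) = -14 + 2*T*p (H(T, p) = -14 + 2*(T*p) = -14 + 2*T*p)
X = -3534283/2 (X = 3/2 - (-14 + 2*594*2975)/2 = 3/2 - (-14 + 3534300)/2 = 3/2 - ½*3534286 = 3/2 - 1767143 = -3534283/2 ≈ -1.7671e+6)
x = -309/102020 (x = (3*309)/(-306060) = 927*(-1/306060) = -309/102020 ≈ -0.0030288)
x - X = -309/102020 - 1*(-3534283/2) = -309/102020 + 3534283/2 = 180283775521/102020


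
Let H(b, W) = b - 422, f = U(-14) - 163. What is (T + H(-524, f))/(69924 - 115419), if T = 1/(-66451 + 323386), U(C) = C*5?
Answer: 243060509/11689257825 ≈ 0.020793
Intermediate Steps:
U(C) = 5*C
f = -233 (f = 5*(-14) - 163 = -70 - 163 = -233)
H(b, W) = -422 + b
T = 1/256935 ≈ 3.8920e-6
(T + H(-524, f))/(69924 - 115419) = (1/256935 + (-422 - 524))/(69924 - 115419) = (1/256935 - 946)/(-45495) = -243060509/256935*(-1/45495) = 243060509/11689257825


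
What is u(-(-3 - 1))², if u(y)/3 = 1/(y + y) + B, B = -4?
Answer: 8649/64 ≈ 135.14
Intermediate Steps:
u(y) = -12 + 3/(2*y) (u(y) = 3*(1/(y + y) - 4) = 3*(1/(2*y) - 4) = 3*(-4 + 1/(2*y)) = -12 + 3/(2*y))
u(-(-3 - 1))² = (-12 + 3/(2*((-(-3 - 1)))))² = (-12 + 3/(2*((-1*(-4)))))² = (-12 + (3/2)/4)² = (-12 + (3/2)*(¼))² = (-12 + 3/8)² = (-93/8)² = 8649/64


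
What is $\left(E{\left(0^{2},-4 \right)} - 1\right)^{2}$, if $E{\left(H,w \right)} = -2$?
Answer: $9$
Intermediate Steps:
$\left(E{\left(0^{2},-4 \right)} - 1\right)^{2} = \left(-2 - 1\right)^{2} = \left(-3\right)^{2} = 9$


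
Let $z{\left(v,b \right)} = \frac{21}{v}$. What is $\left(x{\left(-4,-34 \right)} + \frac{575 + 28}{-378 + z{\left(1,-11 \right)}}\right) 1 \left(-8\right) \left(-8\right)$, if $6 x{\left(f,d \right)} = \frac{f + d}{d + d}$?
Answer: $- \frac{36464}{357} \approx -102.14$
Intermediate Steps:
$x{\left(f,d \right)} = \frac{d + f}{12 d}$ ($x{\left(f,d \right)} = \frac{\left(f + d\right) \frac{1}{d + d}}{6} = \frac{\left(d + f\right) \frac{1}{2 d}}{6} = \frac{\frac{1}{2} \frac{1}{d} \left(d + f\right)}{6} = \frac{d + f}{12 d}$)
$\left(x{\left(-4,-34 \right)} + \frac{575 + 28}{-378 + z{\left(1,-11 \right)}}\right) 1 \left(-8\right) \left(-8\right) = \left(\frac{-34 - 4}{12 \left(-34\right)} + \frac{575 + 28}{-378 + \frac{21}{1}}\right) 1 \left(-8\right) \left(-8\right) = \left(\frac{1}{12} \left(- \frac{1}{34}\right) \left(-38\right) + \frac{603}{-378 + 21 \cdot 1}\right) \left(\left(-8\right) \left(-8\right)\right) = \left(\frac{19}{204} + \frac{603}{-378 + 21}\right) 64 = \left(\frac{19}{204} + \frac{603}{-357}\right) 64 = \left(\frac{19}{204} + 603 \left(- \frac{1}{357}\right)\right) 64 = \left(\frac{19}{204} - \frac{201}{119}\right) 64 = \left(- \frac{2279}{1428}\right) 64 = - \frac{36464}{357}$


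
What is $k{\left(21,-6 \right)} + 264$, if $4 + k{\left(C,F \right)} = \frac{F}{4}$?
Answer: $\frac{517}{2} \approx 258.5$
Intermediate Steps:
$k{\left(C,F \right)} = -4 + \frac{F}{4}$
$k{\left(21,-6 \right)} + 264 = \left(-4 + \frac{1}{4} \left(-6\right)\right) + 264 = \left(-4 - \frac{3}{2}\right) + 264 = - \frac{11}{2} + 264 = \frac{517}{2}$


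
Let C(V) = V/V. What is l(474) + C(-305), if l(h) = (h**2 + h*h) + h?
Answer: 449827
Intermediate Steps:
l(h) = h + 2*h**2 (l(h) = (h**2 + h**2) + h = 2*h**2 + h = h + 2*h**2)
C(V) = 1
l(474) + C(-305) = 474*(1 + 2*474) + 1 = 474*(1 + 948) + 1 = 474*949 + 1 = 449826 + 1 = 449827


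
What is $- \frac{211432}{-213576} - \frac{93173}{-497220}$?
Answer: $\frac{1736496329}{1474920260} \approx 1.1773$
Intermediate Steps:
$- \frac{211432}{-213576} - \frac{93173}{-497220} = \left(-211432\right) \left(- \frac{1}{213576}\right) - - \frac{93173}{497220} = \frac{26429}{26697} + \frac{93173}{497220} = \frac{1736496329}{1474920260}$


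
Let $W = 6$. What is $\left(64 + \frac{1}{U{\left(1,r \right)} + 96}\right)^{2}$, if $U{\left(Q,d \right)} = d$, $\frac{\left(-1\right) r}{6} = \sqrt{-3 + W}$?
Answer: $\frac{9441620227}{2304324} + \frac{48584 \sqrt{3}}{576081} \approx 4097.5$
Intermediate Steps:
$r = - 6 \sqrt{3}$ ($r = - 6 \sqrt{-3 + 6} = - 6 \sqrt{3} \approx -10.392$)
$\left(64 + \frac{1}{U{\left(1,r \right)} + 96}\right)^{2} = \left(64 + \frac{1}{- 6 \sqrt{3} + 96}\right)^{2} = \left(64 + \frac{1}{96 - 6 \sqrt{3}}\right)^{2}$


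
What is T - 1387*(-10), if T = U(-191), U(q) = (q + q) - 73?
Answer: 13415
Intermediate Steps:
U(q) = -73 + 2*q (U(q) = 2*q - 73 = -73 + 2*q)
T = -455 (T = -73 + 2*(-191) = -73 - 382 = -455)
T - 1387*(-10) = -455 - 1387*(-10) = -455 - 73*(-190) = -455 + 13870 = 13415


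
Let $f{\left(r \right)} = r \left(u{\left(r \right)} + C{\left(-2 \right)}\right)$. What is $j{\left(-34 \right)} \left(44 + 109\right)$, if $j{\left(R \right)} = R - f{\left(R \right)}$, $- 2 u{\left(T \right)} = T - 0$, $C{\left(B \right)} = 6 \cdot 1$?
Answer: $114444$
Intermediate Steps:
$C{\left(B \right)} = 6$
$u{\left(T \right)} = - \frac{T}{2}$ ($u{\left(T \right)} = - \frac{T - 0}{2} = - \frac{T + 0}{2} = - \frac{T}{2}$)
$f{\left(r \right)} = r \left(6 - \frac{r}{2}\right)$ ($f{\left(r \right)} = r \left(- \frac{r}{2} + 6\right) = r \left(6 - \frac{r}{2}\right)$)
$j{\left(R \right)} = R - \frac{R \left(12 - R\right)}{2}$
$j{\left(-34 \right)} \left(44 + 109\right) = \frac{1}{2} \left(-34\right) \left(-10 - 34\right) \left(44 + 109\right) = \frac{1}{2} \left(-34\right) \left(-44\right) 153 = 748 \cdot 153 = 114444$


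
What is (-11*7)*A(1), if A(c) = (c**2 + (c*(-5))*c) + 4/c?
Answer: 0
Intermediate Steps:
A(c) = -4*c**2 + 4/c (A(c) = (c**2 + (-5*c)*c) + 4/c = (c**2 - 5*c**2) + 4/c = -4*c**2 + 4/c)
(-11*7)*A(1) = (-11*7)*(4*(1 - 1*1**3)/1) = -308*(1 - 1*1) = -308*(1 - 1) = -308*0 = -77*0 = 0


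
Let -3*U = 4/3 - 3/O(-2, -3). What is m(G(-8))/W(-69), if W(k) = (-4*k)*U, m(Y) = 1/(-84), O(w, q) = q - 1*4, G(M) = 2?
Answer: 1/13616 ≈ 7.3443e-5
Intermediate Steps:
O(w, q) = -4 + q (O(w, q) = q - 4 = -4 + q)
m(Y) = -1/84
U = -37/63 (U = -(4/3 - 3/(-4 - 3))/3 = -(4*(⅓) - 3/(-7))/3 = -(4/3 - 3*(-⅐))/3 = -(4/3 + 3/7)/3 = -⅓*37/21 = -37/63 ≈ -0.58730)
W(k) = 148*k/63 (W(k) = -4*k*(-37/63) = 148*k/63)
m(G(-8))/W(-69) = -1/(84*((148/63)*(-69))) = -1/(84*(-3404/21)) = -1/84*(-21/3404) = 1/13616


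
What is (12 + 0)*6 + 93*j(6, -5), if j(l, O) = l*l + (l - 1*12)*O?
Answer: 6210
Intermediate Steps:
j(l, O) = l² + O*(-12 + l) (j(l, O) = l² + (l - 12)*O = l² + (-12 + l)*O = l² + O*(-12 + l))
(12 + 0)*6 + 93*j(6, -5) = (12 + 0)*6 + 93*(6² - 12*(-5) - 5*6) = 12*6 + 93*(36 + 60 - 30) = 72 + 93*66 = 72 + 6138 = 6210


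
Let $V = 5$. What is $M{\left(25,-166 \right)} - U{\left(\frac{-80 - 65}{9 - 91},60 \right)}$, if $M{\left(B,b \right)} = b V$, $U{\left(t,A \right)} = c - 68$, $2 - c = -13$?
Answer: $-777$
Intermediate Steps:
$c = 15$ ($c = 2 - -13 = 2 + 13 = 15$)
$U{\left(t,A \right)} = -53$ ($U{\left(t,A \right)} = 15 - 68 = -53$)
$M{\left(B,b \right)} = 5 b$ ($M{\left(B,b \right)} = b 5 = 5 b$)
$M{\left(25,-166 \right)} - U{\left(\frac{-80 - 65}{9 - 91},60 \right)} = 5 \left(-166\right) - -53 = -830 + 53 = -777$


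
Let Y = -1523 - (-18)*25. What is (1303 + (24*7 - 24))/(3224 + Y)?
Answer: 1447/2151 ≈ 0.67271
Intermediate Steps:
Y = -1073 (Y = -1523 - 1*(-450) = -1523 + 450 = -1073)
(1303 + (24*7 - 24))/(3224 + Y) = (1303 + (24*7 - 24))/(3224 - 1073) = (1303 + (168 - 24))/2151 = (1303 + 144)*(1/2151) = 1447*(1/2151) = 1447/2151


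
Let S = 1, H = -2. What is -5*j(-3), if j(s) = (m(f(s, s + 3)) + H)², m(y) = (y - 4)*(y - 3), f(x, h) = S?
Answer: -80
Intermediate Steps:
f(x, h) = 1
m(y) = (-4 + y)*(-3 + y)
j(s) = 16 (j(s) = ((12 + 1² - 7*1) - 2)² = ((12 + 1 - 7) - 2)² = (6 - 2)² = 4² = 16)
-5*j(-3) = -5*16 = -80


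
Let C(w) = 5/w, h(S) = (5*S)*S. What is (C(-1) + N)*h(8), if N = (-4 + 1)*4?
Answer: -5440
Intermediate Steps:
h(S) = 5*S²
N = -12 (N = -3*4 = -12)
(C(-1) + N)*h(8) = (5/(-1) - 12)*(5*8²) = (5*(-1) - 12)*(5*64) = (-5 - 12)*320 = -17*320 = -5440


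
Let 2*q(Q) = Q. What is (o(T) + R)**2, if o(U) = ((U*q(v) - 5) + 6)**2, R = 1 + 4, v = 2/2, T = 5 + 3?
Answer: 900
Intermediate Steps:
T = 8
v = 1 (v = 2*(1/2) = 1)
q(Q) = Q/2
R = 5
o(U) = (1 + U/2)**2 (o(U) = ((U*((1/2)*1) - 5) + 6)**2 = ((U*(1/2) - 5) + 6)**2 = ((U/2 - 5) + 6)**2 = ((-5 + U/2) + 6)**2 = (1 + U/2)**2)
(o(T) + R)**2 = ((2 + 8)**2/4 + 5)**2 = ((1/4)*10**2 + 5)**2 = ((1/4)*100 + 5)**2 = (25 + 5)**2 = 30**2 = 900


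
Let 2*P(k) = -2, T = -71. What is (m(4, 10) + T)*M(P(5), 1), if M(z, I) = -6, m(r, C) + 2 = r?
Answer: 414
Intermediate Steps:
m(r, C) = -2 + r
P(k) = -1 (P(k) = (½)*(-2) = -1)
(m(4, 10) + T)*M(P(5), 1) = ((-2 + 4) - 71)*(-6) = (2 - 71)*(-6) = -69*(-6) = 414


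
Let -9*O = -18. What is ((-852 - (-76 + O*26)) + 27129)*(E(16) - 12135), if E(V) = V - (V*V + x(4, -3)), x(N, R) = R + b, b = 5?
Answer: -325527477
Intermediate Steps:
O = 2 (O = -⅑*(-18) = 2)
x(N, R) = 5 + R (x(N, R) = R + 5 = 5 + R)
E(V) = -2 + V - V² (E(V) = V - (V*V + (5 - 3)) = V - (V² + 2) = V - (2 + V²) = V + (-2 - V²) = -2 + V - V²)
((-852 - (-76 + O*26)) + 27129)*(E(16) - 12135) = ((-852 - (-76 + 2*26)) + 27129)*((-2 + 16 - 1*16²) - 12135) = ((-852 - (-76 + 52)) + 27129)*((-2 + 16 - 1*256) - 12135) = ((-852 - 1*(-24)) + 27129)*((-2 + 16 - 256) - 12135) = ((-852 + 24) + 27129)*(-242 - 12135) = (-828 + 27129)*(-12377) = 26301*(-12377) = -325527477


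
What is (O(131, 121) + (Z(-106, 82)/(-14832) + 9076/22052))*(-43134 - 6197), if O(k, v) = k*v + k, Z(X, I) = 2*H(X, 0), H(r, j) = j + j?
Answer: -4346605467585/5513 ≈ -7.8843e+8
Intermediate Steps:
H(r, j) = 2*j
Z(X, I) = 0 (Z(X, I) = 2*(2*0) = 2*0 = 0)
O(k, v) = k + k*v
(O(131, 121) + (Z(-106, 82)/(-14832) + 9076/22052))*(-43134 - 6197) = (131*(1 + 121) + (0/(-14832) + 9076/22052))*(-43134 - 6197) = (131*122 + (0*(-1/14832) + 9076*(1/22052)))*(-49331) = (15982 + (0 + 2269/5513))*(-49331) = (15982 + 2269/5513)*(-49331) = (88111035/5513)*(-49331) = -4346605467585/5513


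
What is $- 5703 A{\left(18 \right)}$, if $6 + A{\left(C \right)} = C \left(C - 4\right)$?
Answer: $-1402938$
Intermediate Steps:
$A{\left(C \right)} = -6 + C \left(-4 + C\right)$ ($A{\left(C \right)} = -6 + C \left(C - 4\right) = -6 + C \left(-4 + C\right)$)
$- 5703 A{\left(18 \right)} = - 5703 \left(-6 + 18^{2} - 72\right) = - 5703 \left(-6 + 324 - 72\right) = \left(-5703\right) 246 = -1402938$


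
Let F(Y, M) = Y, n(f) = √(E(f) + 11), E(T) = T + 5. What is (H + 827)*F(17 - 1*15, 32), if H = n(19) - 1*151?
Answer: 1352 + 2*√35 ≈ 1363.8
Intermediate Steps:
E(T) = 5 + T
n(f) = √(16 + f) (n(f) = √((5 + f) + 11) = √(16 + f))
H = -151 + √35 (H = √(16 + 19) - 1*151 = √35 - 151 = -151 + √35 ≈ -145.08)
(H + 827)*F(17 - 1*15, 32) = ((-151 + √35) + 827)*(17 - 1*15) = (676 + √35)*(17 - 15) = (676 + √35)*2 = 1352 + 2*√35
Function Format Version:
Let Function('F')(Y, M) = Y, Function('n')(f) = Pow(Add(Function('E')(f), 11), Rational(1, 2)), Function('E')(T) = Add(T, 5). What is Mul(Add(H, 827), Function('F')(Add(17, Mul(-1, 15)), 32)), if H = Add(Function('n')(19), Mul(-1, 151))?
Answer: Add(1352, Mul(2, Pow(35, Rational(1, 2)))) ≈ 1363.8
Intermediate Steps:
Function('E')(T) = Add(5, T)
Function('n')(f) = Pow(Add(16, f), Rational(1, 2)) (Function('n')(f) = Pow(Add(Add(5, f), 11), Rational(1, 2)) = Pow(Add(16, f), Rational(1, 2)))
H = Add(-151, Pow(35, Rational(1, 2))) (H = Add(Pow(Add(16, 19), Rational(1, 2)), Mul(-1, 151)) = Add(Pow(35, Rational(1, 2)), -151) = Add(-151, Pow(35, Rational(1, 2))) ≈ -145.08)
Mul(Add(H, 827), Function('F')(Add(17, Mul(-1, 15)), 32)) = Mul(Add(Add(-151, Pow(35, Rational(1, 2))), 827), Add(17, Mul(-1, 15))) = Mul(Add(676, Pow(35, Rational(1, 2))), Add(17, -15)) = Mul(Add(676, Pow(35, Rational(1, 2))), 2) = Add(1352, Mul(2, Pow(35, Rational(1, 2))))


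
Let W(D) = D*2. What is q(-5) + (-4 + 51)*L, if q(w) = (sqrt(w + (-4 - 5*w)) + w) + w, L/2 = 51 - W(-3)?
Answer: 5352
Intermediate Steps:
W(D) = 2*D
L = 114 (L = 2*(51 - 2*(-3)) = 2*(51 - 1*(-6)) = 2*(51 + 6) = 2*57 = 114)
q(w) = sqrt(-4 - 4*w) + 2*w (q(w) = (sqrt(-4 - 4*w) + w) + w = (w + sqrt(-4 - 4*w)) + w = sqrt(-4 - 4*w) + 2*w)
q(-5) + (-4 + 51)*L = (2*(-5) + 2*sqrt(-1 - 1*(-5))) + (-4 + 51)*114 = (-10 + 2*sqrt(-1 + 5)) + 47*114 = (-10 + 2*sqrt(4)) + 5358 = (-10 + 2*2) + 5358 = (-10 + 4) + 5358 = -6 + 5358 = 5352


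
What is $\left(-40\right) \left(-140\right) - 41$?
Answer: $5559$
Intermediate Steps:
$\left(-40\right) \left(-140\right) - 41 = 5600 - 41 = 5559$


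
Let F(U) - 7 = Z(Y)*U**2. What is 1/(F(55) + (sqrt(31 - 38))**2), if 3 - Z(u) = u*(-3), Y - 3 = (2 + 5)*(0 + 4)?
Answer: 1/290400 ≈ 3.4435e-6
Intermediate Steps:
Y = 31 (Y = 3 + (2 + 5)*(0 + 4) = 3 + 7*4 = 3 + 28 = 31)
Z(u) = 3 + 3*u (Z(u) = 3 - u*(-3) = 3 - (-3)*u = 3 + 3*u)
F(U) = 7 + 96*U**2 (F(U) = 7 + (3 + 3*31)*U**2 = 7 + (3 + 93)*U**2 = 7 + 96*U**2)
1/(F(55) + (sqrt(31 - 38))**2) = 1/((7 + 96*55**2) + (sqrt(31 - 38))**2) = 1/((7 + 96*3025) + (sqrt(-7))**2) = 1/((7 + 290400) + (I*sqrt(7))**2) = 1/(290407 - 7) = 1/290400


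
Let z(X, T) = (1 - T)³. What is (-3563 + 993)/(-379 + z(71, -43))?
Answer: -514/16961 ≈ -0.030305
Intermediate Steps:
(-3563 + 993)/(-379 + z(71, -43)) = (-3563 + 993)/(-379 - (-1 - 43)³) = -2570/(-379 - 1*(-44)³) = -2570/(-379 - 1*(-85184)) = -2570/(-379 + 85184) = -2570/84805 = -2570*1/84805 = -514/16961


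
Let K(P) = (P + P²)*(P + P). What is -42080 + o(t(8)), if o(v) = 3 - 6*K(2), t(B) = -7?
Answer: -42221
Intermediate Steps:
K(P) = 2*P*(P + P²) (K(P) = (P + P²)*(2*P) = 2*P*(P + P²))
o(v) = -141 (o(v) = 3 - 12*2²*(1 + 2) = 3 - 12*4*3 = 3 - 6*24 = 3 - 144 = -141)
-42080 + o(t(8)) = -42080 - 141 = -42221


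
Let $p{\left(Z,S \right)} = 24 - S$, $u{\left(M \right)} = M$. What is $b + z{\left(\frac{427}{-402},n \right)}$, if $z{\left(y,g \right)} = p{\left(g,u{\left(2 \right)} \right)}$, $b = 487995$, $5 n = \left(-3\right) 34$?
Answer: $488017$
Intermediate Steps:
$n = - \frac{102}{5}$ ($n = \frac{\left(-3\right) 34}{5} = \frac{1}{5} \left(-102\right) = - \frac{102}{5} \approx -20.4$)
$z{\left(y,g \right)} = 22$ ($z{\left(y,g \right)} = 24 - 2 = 22$)
$b + z{\left(\frac{427}{-402},n \right)} = 487995 + 22 = 488017$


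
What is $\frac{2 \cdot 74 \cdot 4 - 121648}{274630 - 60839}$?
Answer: $- \frac{121056}{213791} \approx -0.56624$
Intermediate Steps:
$\frac{2 \cdot 74 \cdot 4 - 121648}{274630 - 60839} = \frac{148 \cdot 4 - 121648}{213791} = \left(592 - 121648\right) \frac{1}{213791} = \left(-121056\right) \frac{1}{213791} = - \frac{121056}{213791}$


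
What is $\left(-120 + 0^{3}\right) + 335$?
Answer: $215$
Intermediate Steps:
$\left(-120 + 0^{3}\right) + 335 = \left(-120 + 0\right) + 335 = -120 + 335 = 215$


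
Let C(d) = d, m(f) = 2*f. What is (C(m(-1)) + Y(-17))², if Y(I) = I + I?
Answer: 1296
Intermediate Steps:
Y(I) = 2*I
(C(m(-1)) + Y(-17))² = (2*(-1) + 2*(-17))² = (-2 - 34)² = (-36)² = 1296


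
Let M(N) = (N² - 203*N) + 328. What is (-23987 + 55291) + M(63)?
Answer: 22812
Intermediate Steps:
M(N) = 328 + N² - 203*N
(-23987 + 55291) + M(63) = (-23987 + 55291) + (328 + 63² - 203*63) = 31304 + (328 + 3969 - 12789) = 31304 - 8492 = 22812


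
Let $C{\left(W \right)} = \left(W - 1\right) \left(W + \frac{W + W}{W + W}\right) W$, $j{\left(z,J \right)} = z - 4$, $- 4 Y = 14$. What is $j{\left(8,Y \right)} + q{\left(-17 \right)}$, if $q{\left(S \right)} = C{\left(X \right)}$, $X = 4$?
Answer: $64$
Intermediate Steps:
$Y = - \frac{7}{2}$ ($Y = \left(- \frac{1}{4}\right) 14 = - \frac{7}{2} \approx -3.5$)
$j{\left(z,J \right)} = -4 + z$ ($j{\left(z,J \right)} = z - 4 = -4 + z$)
$C{\left(W \right)} = W \left(1 + W\right) \left(-1 + W\right)$ ($C{\left(W \right)} = \left(-1 + W\right) \left(W + \frac{2 W}{2 W}\right) W = \left(-1 + W\right) \left(W + 2 W \frac{1}{2 W}\right) W = \left(-1 + W\right) \left(W + 1\right) W = \left(-1 + W\right) \left(1 + W\right) W = \left(1 + W\right) \left(-1 + W\right) W = W \left(1 + W\right) \left(-1 + W\right)$)
$q{\left(S \right)} = 60$ ($q{\left(S \right)} = 4^{3} - 4 = 64 - 4 = 60$)
$j{\left(8,Y \right)} + q{\left(-17 \right)} = \left(-4 + 8\right) + 60 = 4 + 60 = 64$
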